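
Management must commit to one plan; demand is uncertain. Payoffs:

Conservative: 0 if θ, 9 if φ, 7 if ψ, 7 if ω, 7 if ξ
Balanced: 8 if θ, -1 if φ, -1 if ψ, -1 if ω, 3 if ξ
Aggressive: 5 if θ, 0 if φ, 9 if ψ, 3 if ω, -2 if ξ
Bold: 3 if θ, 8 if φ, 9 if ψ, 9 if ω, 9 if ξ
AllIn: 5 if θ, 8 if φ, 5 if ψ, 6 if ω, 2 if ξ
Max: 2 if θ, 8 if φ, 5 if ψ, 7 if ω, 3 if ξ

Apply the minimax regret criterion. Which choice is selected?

Bold

Column bests: θ=8, φ=9, ψ=9, ω=9, ξ=9.
Conservative regrets: 8, 0, 2, 2, 2 → max 8
Balanced regrets: 0, 10, 10, 10, 6 → max 10
Aggressive regrets: 3, 9, 0, 6, 11 → max 11
Bold regrets: 5, 1, 0, 0, 0 → max 5
AllIn regrets: 3, 1, 4, 3, 7 → max 7
Max regrets: 6, 1, 4, 2, 6 → max 6
Smallest max regret = 5 → Bold.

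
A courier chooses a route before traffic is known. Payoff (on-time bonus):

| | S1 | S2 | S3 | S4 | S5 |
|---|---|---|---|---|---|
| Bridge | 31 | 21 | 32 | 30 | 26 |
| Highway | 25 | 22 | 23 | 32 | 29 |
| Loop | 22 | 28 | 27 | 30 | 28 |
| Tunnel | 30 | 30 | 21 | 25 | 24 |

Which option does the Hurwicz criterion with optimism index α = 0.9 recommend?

Bridge: 0.9·32 + 0.1·21 = 30.9
Highway: 0.9·32 + 0.1·22 = 31
Loop: 0.9·30 + 0.1·22 = 29.2
Tunnel: 0.9·30 + 0.1·21 = 29.1
Highest Hurwicz score = 31 → Highway.

Highway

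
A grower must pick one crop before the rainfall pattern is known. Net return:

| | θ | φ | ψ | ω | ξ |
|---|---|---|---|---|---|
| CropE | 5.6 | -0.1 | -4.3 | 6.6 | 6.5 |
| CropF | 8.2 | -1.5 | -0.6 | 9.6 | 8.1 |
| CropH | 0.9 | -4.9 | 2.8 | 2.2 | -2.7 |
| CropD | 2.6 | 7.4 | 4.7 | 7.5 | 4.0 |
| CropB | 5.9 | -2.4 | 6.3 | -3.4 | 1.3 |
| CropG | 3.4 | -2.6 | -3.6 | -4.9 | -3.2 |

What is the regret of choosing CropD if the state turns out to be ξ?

4.1

Best payoff under ξ is 8.1.
Regret = 8.1 − 4.0 = 4.1.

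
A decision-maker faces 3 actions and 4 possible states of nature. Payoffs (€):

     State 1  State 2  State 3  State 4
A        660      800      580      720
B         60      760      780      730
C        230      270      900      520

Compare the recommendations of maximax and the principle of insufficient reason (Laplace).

Row maxima: A=800, B=780, C=900
Best best-case = 900 → C.
Row averages: A=690, B=582.5, C=480
Highest average = 690 → A.

maximax → C; laplace → A (disagree)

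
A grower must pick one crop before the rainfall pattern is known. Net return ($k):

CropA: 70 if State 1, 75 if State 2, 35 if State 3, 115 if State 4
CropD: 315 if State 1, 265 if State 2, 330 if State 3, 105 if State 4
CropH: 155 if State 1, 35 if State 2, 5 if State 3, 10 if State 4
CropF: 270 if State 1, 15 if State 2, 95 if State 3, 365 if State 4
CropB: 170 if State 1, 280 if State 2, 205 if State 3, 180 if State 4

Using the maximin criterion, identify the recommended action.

CropB

Row minima: CropA=35, CropD=105, CropH=5, CropF=15, CropB=170
Best worst-case = 170 → CropB.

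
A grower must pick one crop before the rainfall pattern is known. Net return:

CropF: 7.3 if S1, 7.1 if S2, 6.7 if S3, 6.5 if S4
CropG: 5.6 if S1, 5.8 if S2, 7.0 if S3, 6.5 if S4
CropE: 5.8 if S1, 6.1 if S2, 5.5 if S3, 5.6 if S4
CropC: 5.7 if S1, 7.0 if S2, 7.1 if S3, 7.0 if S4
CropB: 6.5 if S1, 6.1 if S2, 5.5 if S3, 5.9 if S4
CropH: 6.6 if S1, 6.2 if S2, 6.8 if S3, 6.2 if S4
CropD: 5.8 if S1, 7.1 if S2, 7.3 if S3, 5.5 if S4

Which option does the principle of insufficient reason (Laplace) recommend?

Row averages: CropF=6.9, CropG=6.225, CropE=5.75, CropC=6.7, CropB=6, CropH=6.45, CropD=6.425
Highest average = 6.9 → CropF.

CropF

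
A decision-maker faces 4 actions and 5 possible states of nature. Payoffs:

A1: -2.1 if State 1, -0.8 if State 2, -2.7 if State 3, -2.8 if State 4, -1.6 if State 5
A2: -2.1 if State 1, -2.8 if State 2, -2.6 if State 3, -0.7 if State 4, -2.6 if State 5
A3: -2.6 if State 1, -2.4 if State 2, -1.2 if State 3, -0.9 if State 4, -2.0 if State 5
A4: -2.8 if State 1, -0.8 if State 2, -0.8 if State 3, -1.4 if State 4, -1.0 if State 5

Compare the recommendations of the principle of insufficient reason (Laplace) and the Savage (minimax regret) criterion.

laplace → A4; minimax regret → A4 (agree)

Row averages: A1=-2, A2=-2.16, A3=-1.82, A4=-1.36
Highest average = -1.36 → A4.
Column bests: State 1=-2.1, State 2=-0.8, State 3=-0.8, State 4=-0.7, State 5=-1.0.
A1 regrets: 0.0, 0.0, 1.9, 2.1, 0.6 → max 2.1
A2 regrets: 0.0, 2.0, 1.8, 0.0, 1.6 → max 2.0
A3 regrets: 0.5, 1.6, 0.4, 0.2, 1.0 → max 1.6
A4 regrets: 0.7, 0.0, 0.0, 0.7, 0.0 → max 0.7
Smallest max regret = 0.7 → A4.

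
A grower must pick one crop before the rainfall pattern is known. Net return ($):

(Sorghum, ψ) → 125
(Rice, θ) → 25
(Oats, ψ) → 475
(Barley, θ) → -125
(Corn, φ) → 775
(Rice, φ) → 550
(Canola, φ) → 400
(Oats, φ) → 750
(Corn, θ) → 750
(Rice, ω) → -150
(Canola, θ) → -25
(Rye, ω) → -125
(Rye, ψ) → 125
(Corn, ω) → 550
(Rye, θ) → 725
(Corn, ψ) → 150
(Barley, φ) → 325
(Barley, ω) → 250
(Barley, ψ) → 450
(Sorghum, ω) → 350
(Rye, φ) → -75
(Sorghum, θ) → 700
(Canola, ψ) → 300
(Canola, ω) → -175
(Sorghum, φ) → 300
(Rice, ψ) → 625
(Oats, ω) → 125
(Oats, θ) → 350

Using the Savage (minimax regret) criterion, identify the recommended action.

Column bests: θ=750, φ=775, ψ=625, ω=550.
Rice regrets: 725, 225, 0, 700 → max 725
Rye regrets: 25, 850, 500, 675 → max 850
Oats regrets: 400, 25, 150, 425 → max 425
Sorghum regrets: 50, 475, 500, 200 → max 500
Barley regrets: 875, 450, 175, 300 → max 875
Canola regrets: 775, 375, 325, 725 → max 775
Corn regrets: 0, 0, 475, 0 → max 475
Smallest max regret = 425 → Oats.

Oats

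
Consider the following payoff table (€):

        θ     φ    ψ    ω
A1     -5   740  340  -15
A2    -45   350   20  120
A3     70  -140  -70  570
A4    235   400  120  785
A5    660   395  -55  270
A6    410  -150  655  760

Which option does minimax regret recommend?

A4

Column bests: θ=660, φ=740, ψ=655, ω=785.
A1 regrets: 665, 0, 315, 800 → max 800
A2 regrets: 705, 390, 635, 665 → max 705
A3 regrets: 590, 880, 725, 215 → max 880
A4 regrets: 425, 340, 535, 0 → max 535
A5 regrets: 0, 345, 710, 515 → max 710
A6 regrets: 250, 890, 0, 25 → max 890
Smallest max regret = 535 → A4.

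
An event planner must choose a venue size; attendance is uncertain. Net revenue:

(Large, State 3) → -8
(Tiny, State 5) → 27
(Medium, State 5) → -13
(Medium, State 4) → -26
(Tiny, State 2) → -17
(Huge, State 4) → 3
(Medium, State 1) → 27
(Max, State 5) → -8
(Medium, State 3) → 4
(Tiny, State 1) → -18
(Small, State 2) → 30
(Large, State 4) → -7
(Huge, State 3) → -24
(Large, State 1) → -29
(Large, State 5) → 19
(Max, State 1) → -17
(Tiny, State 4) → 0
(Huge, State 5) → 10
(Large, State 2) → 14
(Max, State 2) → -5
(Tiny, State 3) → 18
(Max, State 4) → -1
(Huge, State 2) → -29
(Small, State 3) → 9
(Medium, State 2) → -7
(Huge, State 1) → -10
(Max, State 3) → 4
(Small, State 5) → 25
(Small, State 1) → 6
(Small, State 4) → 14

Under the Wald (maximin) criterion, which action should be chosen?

Row minima: Tiny=-18, Small=6, Medium=-26, Large=-29, Huge=-29, Max=-17
Best worst-case = 6 → Small.

Small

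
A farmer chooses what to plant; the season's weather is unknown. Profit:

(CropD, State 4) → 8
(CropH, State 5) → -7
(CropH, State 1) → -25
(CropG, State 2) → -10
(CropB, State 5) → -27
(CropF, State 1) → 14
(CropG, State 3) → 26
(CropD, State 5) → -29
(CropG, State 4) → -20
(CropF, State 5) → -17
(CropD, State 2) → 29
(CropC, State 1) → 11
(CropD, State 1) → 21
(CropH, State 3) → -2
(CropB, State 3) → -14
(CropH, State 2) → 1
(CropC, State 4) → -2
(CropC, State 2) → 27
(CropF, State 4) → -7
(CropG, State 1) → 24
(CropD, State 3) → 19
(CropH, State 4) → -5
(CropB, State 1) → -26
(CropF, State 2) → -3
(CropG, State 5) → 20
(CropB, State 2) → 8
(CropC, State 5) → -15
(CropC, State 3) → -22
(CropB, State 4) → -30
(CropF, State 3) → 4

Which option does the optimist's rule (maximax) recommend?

CropD

Row maxima: CropD=29, CropC=27, CropH=1, CropB=8, CropF=14, CropG=26
Best best-case = 29 → CropD.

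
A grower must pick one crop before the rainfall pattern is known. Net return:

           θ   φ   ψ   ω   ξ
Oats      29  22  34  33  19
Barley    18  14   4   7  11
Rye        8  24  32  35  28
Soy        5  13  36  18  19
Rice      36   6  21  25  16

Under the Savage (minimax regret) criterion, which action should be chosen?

Column bests: θ=36, φ=24, ψ=36, ω=35, ξ=28.
Oats regrets: 7, 2, 2, 2, 9 → max 9
Barley regrets: 18, 10, 32, 28, 17 → max 32
Rye regrets: 28, 0, 4, 0, 0 → max 28
Soy regrets: 31, 11, 0, 17, 9 → max 31
Rice regrets: 0, 18, 15, 10, 12 → max 18
Smallest max regret = 9 → Oats.

Oats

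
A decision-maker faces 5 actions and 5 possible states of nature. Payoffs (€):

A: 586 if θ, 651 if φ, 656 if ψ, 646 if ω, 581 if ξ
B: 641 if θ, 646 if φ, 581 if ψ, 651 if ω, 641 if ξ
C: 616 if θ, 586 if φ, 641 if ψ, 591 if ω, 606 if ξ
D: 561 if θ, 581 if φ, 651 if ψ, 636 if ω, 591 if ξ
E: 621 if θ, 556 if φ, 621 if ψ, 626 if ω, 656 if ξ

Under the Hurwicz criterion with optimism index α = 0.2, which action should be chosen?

A: 0.2·656 + 0.8·581 = 596
B: 0.2·651 + 0.8·581 = 595
C: 0.2·641 + 0.8·586 = 597
D: 0.2·651 + 0.8·561 = 579
E: 0.2·656 + 0.8·556 = 576
Highest Hurwicz score = 597 → C.

C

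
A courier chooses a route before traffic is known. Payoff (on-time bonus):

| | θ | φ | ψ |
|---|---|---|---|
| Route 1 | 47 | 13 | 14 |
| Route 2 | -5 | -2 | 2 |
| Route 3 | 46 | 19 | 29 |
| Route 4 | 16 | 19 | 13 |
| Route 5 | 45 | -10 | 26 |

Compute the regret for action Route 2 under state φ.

Best payoff under φ is 19.
Regret = 19 − (-2) = 21.

21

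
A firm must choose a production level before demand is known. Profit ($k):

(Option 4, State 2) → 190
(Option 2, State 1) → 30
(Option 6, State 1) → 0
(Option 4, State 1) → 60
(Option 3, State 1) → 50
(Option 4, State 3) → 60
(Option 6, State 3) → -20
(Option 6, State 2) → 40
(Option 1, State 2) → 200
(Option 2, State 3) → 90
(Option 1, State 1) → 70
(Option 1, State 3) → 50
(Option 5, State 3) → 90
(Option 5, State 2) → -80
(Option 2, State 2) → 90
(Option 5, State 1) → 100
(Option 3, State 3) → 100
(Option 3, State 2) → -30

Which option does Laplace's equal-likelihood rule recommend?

Row averages: Option 1=320/3, Option 2=70, Option 3=40, Option 4=310/3, Option 5=110/3, Option 6=20/3
Highest average = 320/3 → Option 1.

Option 1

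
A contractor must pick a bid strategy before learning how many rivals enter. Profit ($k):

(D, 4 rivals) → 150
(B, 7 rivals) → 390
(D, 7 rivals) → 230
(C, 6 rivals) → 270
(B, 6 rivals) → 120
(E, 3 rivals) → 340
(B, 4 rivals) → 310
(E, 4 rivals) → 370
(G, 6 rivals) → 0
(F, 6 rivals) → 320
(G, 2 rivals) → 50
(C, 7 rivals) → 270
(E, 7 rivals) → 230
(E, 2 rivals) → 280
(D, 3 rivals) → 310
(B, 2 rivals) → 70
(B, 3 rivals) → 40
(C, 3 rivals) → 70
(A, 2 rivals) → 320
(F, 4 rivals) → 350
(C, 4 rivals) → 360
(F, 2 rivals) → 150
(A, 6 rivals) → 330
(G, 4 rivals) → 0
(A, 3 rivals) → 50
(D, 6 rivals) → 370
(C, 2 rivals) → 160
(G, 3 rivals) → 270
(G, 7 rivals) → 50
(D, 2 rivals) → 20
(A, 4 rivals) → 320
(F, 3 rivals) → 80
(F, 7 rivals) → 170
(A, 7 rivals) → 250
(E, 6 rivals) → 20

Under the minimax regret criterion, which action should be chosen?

F

Column bests: 2 rivals=320, 3 rivals=340, 4 rivals=370, 6 rivals=370, 7 rivals=390.
A regrets: 0, 290, 50, 40, 140 → max 290
B regrets: 250, 300, 60, 250, 0 → max 300
C regrets: 160, 270, 10, 100, 120 → max 270
D regrets: 300, 30, 220, 0, 160 → max 300
E regrets: 40, 0, 0, 350, 160 → max 350
F regrets: 170, 260, 20, 50, 220 → max 260
G regrets: 270, 70, 370, 370, 340 → max 370
Smallest max regret = 260 → F.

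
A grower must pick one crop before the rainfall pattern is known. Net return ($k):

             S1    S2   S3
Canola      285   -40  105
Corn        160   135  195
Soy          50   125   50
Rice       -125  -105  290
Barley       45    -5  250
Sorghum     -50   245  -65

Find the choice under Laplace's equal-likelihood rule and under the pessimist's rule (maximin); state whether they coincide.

Row averages: Canola=350/3, Corn=490/3, Soy=75, Rice=20, Barley=290/3, Sorghum=130/3
Highest average = 490/3 → Corn.
Row minima: Canola=-40, Corn=135, Soy=50, Rice=-125, Barley=-5, Sorghum=-65
Best worst-case = 135 → Corn.

laplace → Corn; maximin → Corn (agree)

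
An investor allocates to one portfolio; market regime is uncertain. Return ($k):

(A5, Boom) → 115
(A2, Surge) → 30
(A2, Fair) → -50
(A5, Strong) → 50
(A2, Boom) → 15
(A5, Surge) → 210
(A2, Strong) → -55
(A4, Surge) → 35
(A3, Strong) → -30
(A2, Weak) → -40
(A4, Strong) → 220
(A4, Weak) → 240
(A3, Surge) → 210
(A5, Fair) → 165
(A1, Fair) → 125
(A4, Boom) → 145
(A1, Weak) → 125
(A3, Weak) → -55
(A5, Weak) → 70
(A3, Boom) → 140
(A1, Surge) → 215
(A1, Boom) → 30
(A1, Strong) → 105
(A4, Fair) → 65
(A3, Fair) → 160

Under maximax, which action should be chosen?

A4

Row maxima: A1=215, A2=30, A3=210, A4=240, A5=210
Best best-case = 240 → A4.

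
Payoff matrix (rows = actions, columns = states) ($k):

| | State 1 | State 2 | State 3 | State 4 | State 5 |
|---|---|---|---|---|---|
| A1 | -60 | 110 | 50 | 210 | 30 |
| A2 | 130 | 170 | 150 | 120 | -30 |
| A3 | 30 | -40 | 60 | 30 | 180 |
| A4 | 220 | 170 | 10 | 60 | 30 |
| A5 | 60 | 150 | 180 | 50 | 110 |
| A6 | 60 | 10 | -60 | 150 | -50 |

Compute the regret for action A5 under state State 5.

Best payoff under State 5 is 180.
Regret = 180 − 110 = 70.

70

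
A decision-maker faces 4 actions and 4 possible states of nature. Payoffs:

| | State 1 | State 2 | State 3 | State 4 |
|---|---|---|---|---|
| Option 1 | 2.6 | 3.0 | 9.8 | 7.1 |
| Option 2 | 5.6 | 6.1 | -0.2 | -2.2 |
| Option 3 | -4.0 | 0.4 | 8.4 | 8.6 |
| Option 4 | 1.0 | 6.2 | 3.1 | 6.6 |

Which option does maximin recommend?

Row minima: Option 1=2.6, Option 2=-2.2, Option 3=-4.0, Option 4=1.0
Best worst-case = 2.6 → Option 1.

Option 1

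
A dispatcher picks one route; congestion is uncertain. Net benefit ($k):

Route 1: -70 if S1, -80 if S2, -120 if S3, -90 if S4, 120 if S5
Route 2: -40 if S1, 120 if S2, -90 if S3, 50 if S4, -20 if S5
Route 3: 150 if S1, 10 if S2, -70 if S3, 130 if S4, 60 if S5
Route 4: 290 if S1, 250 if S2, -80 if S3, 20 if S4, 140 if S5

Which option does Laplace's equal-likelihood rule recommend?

Row averages: Route 1=-48, Route 2=4, Route 3=56, Route 4=124
Highest average = 124 → Route 4.

Route 4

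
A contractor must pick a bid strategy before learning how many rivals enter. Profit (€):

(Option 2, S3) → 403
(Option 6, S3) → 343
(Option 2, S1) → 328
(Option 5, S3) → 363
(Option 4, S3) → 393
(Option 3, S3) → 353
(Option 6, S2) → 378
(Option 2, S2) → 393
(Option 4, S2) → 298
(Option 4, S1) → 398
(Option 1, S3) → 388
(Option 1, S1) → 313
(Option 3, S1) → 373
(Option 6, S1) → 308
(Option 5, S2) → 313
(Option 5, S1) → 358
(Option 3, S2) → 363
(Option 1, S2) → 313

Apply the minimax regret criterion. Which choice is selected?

Column bests: S1=398, S2=393, S3=403.
Option 1 regrets: 85, 80, 15 → max 85
Option 2 regrets: 70, 0, 0 → max 70
Option 3 regrets: 25, 30, 50 → max 50
Option 4 regrets: 0, 95, 10 → max 95
Option 5 regrets: 40, 80, 40 → max 80
Option 6 regrets: 90, 15, 60 → max 90
Smallest max regret = 50 → Option 3.

Option 3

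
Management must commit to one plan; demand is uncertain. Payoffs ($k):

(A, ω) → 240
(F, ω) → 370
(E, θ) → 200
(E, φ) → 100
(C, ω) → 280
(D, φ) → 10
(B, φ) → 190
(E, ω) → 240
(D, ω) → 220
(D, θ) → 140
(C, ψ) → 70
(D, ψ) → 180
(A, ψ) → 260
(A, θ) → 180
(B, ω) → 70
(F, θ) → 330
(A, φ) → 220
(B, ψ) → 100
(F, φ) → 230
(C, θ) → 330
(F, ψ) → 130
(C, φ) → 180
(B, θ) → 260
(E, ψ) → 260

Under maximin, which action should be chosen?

Row minima: A=180, B=70, C=70, D=10, E=100, F=130
Best worst-case = 180 → A.

A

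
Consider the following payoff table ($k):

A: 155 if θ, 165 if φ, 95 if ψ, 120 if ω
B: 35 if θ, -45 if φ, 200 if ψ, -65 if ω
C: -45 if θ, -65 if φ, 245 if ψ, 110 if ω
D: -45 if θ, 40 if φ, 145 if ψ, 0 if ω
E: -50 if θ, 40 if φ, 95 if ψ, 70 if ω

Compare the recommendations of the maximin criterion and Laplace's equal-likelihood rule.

Row minima: A=95, B=-65, C=-65, D=-45, E=-50
Best worst-case = 95 → A.
Row averages: A=133.75, B=31.25, C=61.25, D=35, E=38.75
Highest average = 133.75 → A.

maximin → A; laplace → A (agree)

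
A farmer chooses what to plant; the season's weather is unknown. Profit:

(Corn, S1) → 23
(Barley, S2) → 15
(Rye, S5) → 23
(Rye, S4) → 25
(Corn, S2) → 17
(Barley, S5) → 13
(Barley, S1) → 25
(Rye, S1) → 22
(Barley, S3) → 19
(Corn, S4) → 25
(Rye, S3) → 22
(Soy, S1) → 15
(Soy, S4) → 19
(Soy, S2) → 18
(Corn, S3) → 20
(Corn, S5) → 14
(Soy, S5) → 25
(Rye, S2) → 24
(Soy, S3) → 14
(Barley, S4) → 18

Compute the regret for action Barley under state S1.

0

Best payoff under S1 is 25.
Regret = 25 − 25 = 0.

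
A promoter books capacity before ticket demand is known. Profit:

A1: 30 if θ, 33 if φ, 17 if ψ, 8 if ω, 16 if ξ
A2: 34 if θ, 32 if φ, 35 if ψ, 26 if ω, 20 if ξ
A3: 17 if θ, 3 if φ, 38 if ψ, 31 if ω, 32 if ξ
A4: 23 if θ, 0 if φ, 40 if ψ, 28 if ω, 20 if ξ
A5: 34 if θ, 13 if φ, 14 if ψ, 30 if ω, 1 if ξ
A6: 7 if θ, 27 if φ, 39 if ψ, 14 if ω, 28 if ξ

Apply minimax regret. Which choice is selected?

A2

Column bests: θ=34, φ=33, ψ=40, ω=31, ξ=32.
A1 regrets: 4, 0, 23, 23, 16 → max 23
A2 regrets: 0, 1, 5, 5, 12 → max 12
A3 regrets: 17, 30, 2, 0, 0 → max 30
A4 regrets: 11, 33, 0, 3, 12 → max 33
A5 regrets: 0, 20, 26, 1, 31 → max 31
A6 regrets: 27, 6, 1, 17, 4 → max 27
Smallest max regret = 12 → A2.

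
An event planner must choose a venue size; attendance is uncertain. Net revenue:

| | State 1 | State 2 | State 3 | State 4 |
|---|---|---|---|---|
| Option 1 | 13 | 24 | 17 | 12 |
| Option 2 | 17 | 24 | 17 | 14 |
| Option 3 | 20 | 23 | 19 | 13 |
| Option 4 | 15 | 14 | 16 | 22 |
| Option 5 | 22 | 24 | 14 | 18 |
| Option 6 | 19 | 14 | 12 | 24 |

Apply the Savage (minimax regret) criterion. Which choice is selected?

Column bests: State 1=22, State 2=24, State 3=19, State 4=24.
Option 1 regrets: 9, 0, 2, 12 → max 12
Option 2 regrets: 5, 0, 2, 10 → max 10
Option 3 regrets: 2, 1, 0, 11 → max 11
Option 4 regrets: 7, 10, 3, 2 → max 10
Option 5 regrets: 0, 0, 5, 6 → max 6
Option 6 regrets: 3, 10, 7, 0 → max 10
Smallest max regret = 6 → Option 5.

Option 5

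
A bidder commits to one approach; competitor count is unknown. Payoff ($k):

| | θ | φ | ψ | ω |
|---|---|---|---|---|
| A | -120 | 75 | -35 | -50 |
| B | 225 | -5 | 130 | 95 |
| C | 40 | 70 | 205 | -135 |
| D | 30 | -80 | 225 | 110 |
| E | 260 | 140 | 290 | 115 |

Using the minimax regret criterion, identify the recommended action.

E

Column bests: θ=260, φ=140, ψ=290, ω=115.
A regrets: 380, 65, 325, 165 → max 380
B regrets: 35, 145, 160, 20 → max 160
C regrets: 220, 70, 85, 250 → max 250
D regrets: 230, 220, 65, 5 → max 230
E regrets: 0, 0, 0, 0 → max 0
Smallest max regret = 0 → E.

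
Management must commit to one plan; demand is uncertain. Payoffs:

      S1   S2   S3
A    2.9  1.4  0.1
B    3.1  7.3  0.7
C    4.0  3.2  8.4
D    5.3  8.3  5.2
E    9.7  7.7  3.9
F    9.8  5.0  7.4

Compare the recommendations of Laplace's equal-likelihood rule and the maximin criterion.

laplace → F; maximin → D (disagree)

Row averages: A=22/15, B=3.7, C=5.2, D=94/15, E=7.1, F=7.4
Highest average = 7.4 → F.
Row minima: A=0.1, B=0.7, C=3.2, D=5.2, E=3.9, F=5.0
Best worst-case = 5.2 → D.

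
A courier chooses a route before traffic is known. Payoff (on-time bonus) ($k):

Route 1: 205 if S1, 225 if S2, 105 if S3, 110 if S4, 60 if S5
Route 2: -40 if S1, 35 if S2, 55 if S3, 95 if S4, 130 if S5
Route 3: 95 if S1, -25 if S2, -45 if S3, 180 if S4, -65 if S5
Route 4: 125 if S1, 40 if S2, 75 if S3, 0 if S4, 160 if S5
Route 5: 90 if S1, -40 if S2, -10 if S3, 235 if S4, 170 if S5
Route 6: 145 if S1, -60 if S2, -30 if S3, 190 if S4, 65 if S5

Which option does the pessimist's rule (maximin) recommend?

Row minima: Route 1=60, Route 2=-40, Route 3=-65, Route 4=0, Route 5=-40, Route 6=-60
Best worst-case = 60 → Route 1.

Route 1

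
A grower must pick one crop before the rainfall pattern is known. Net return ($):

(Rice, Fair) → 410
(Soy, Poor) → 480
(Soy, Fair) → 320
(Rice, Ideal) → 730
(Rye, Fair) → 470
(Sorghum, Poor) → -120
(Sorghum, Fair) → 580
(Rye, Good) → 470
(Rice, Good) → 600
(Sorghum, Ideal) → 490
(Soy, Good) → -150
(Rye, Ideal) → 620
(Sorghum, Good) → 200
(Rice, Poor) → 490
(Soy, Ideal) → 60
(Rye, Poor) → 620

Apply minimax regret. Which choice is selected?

Column bests: Poor=620, Fair=580, Good=600, Ideal=730.
Rice regrets: 130, 170, 0, 0 → max 170
Sorghum regrets: 740, 0, 400, 240 → max 740
Rye regrets: 0, 110, 130, 110 → max 130
Soy regrets: 140, 260, 750, 670 → max 750
Smallest max regret = 130 → Rye.

Rye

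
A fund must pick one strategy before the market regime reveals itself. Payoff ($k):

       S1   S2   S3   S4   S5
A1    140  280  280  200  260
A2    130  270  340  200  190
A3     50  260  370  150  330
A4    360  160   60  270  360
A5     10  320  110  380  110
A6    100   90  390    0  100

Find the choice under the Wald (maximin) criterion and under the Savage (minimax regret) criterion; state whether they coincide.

maximin → A1; minimax regret → A1 (agree)

Row minima: A1=140, A2=130, A3=50, A4=60, A5=10, A6=0
Best worst-case = 140 → A1.
Column bests: S1=360, S2=320, S3=390, S4=380, S5=360.
A1 regrets: 220, 40, 110, 180, 100 → max 220
A2 regrets: 230, 50, 50, 180, 170 → max 230
A3 regrets: 310, 60, 20, 230, 30 → max 310
A4 regrets: 0, 160, 330, 110, 0 → max 330
A5 regrets: 350, 0, 280, 0, 250 → max 350
A6 regrets: 260, 230, 0, 380, 260 → max 380
Smallest max regret = 220 → A1.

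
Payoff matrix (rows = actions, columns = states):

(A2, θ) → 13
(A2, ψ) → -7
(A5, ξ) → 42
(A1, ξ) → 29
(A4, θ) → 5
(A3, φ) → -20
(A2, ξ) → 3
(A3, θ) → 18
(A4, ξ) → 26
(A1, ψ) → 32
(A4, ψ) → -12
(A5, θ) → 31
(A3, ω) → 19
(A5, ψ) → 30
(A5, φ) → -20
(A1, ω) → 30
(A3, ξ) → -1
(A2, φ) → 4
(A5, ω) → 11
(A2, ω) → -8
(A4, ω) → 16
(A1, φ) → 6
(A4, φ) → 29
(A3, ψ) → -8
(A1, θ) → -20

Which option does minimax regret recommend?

Column bests: θ=31, φ=29, ψ=32, ω=30, ξ=42.
A1 regrets: 51, 23, 0, 0, 13 → max 51
A2 regrets: 18, 25, 39, 38, 39 → max 39
A3 regrets: 13, 49, 40, 11, 43 → max 49
A4 regrets: 26, 0, 44, 14, 16 → max 44
A5 regrets: 0, 49, 2, 19, 0 → max 49
Smallest max regret = 39 → A2.

A2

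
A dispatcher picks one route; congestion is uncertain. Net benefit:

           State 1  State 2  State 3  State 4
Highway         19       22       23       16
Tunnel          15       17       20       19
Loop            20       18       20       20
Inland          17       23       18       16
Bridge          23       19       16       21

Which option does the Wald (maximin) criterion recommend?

Row minima: Highway=16, Tunnel=15, Loop=18, Inland=16, Bridge=16
Best worst-case = 18 → Loop.

Loop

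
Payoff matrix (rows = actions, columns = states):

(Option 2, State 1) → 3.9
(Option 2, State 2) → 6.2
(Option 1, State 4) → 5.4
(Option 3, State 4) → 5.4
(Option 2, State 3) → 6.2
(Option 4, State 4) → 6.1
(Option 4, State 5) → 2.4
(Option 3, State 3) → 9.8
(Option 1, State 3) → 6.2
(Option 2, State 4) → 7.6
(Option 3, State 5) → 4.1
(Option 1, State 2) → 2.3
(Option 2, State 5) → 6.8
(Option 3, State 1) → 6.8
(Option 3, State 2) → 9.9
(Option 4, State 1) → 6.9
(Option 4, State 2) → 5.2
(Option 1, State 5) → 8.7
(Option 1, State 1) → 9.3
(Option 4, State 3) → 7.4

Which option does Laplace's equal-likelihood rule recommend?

Option 3

Row averages: Option 1=6.38, Option 2=6.14, Option 3=7.2, Option 4=5.6
Highest average = 7.2 → Option 3.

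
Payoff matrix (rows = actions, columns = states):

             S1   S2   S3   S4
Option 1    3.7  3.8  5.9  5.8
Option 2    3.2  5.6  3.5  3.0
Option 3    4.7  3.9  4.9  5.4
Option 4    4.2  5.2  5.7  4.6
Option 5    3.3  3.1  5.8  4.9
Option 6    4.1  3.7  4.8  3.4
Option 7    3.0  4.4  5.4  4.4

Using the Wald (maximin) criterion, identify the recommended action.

Option 4

Row minima: Option 1=3.7, Option 2=3.0, Option 3=3.9, Option 4=4.2, Option 5=3.1, Option 6=3.4, Option 7=3.0
Best worst-case = 4.2 → Option 4.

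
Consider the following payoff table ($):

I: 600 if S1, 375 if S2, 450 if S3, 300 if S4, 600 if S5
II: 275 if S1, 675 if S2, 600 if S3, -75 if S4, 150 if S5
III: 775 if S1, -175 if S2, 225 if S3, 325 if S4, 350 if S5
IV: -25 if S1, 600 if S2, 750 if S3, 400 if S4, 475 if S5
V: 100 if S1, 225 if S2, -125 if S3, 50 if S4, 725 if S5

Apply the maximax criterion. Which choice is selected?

Row maxima: I=600, II=675, III=775, IV=750, V=725
Best best-case = 775 → III.

III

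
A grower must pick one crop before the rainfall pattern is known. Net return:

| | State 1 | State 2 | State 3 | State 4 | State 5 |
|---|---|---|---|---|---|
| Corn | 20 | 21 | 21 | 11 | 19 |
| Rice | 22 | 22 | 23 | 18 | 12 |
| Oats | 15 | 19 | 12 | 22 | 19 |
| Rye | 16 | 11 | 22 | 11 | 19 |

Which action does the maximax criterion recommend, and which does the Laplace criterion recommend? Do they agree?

maximax → Rice; laplace → Rice (agree)

Row maxima: Corn=21, Rice=23, Oats=22, Rye=22
Best best-case = 23 → Rice.
Row averages: Corn=18.4, Rice=19.4, Oats=17.4, Rye=15.8
Highest average = 19.4 → Rice.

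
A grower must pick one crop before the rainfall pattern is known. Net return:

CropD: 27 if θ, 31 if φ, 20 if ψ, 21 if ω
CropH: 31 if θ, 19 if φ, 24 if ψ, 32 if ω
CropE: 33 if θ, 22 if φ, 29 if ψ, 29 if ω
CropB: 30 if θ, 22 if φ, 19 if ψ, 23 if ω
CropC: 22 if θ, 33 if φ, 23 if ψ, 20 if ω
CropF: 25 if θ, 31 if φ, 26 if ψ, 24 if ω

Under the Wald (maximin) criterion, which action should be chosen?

CropF

Row minima: CropD=20, CropH=19, CropE=22, CropB=19, CropC=20, CropF=24
Best worst-case = 24 → CropF.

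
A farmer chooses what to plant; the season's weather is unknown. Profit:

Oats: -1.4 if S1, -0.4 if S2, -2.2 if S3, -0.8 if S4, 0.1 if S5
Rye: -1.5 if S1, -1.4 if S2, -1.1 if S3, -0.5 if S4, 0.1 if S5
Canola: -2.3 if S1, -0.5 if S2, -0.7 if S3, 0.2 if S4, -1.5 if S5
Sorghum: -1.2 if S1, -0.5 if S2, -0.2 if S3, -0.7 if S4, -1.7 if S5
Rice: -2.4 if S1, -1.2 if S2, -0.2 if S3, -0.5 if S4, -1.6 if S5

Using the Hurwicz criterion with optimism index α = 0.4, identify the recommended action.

Oats: 0.4·0.1 + 0.6·(-2.2) = -1.28
Rye: 0.4·0.1 + 0.6·(-1.5) = -0.86
Canola: 0.4·0.2 + 0.6·(-2.3) = -1.3
Sorghum: 0.4·(-0.2) + 0.6·(-1.7) = -1.1
Rice: 0.4·(-0.2) + 0.6·(-2.4) = -1.52
Highest Hurwicz score = -0.86 → Rye.

Rye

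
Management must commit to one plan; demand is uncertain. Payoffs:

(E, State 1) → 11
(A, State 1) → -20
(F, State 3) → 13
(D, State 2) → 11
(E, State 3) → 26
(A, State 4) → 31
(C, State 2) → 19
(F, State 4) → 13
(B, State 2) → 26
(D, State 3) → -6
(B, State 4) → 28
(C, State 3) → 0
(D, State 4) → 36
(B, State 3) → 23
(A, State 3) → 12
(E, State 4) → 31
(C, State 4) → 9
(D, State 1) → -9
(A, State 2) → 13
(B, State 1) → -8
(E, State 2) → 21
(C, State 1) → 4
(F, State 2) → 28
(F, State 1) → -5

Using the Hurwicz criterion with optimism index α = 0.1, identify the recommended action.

E

A: 0.1·31 + 0.9·(-20) = -14.9
B: 0.1·28 + 0.9·(-8) = -4.4
C: 0.1·19 + 0.9·0 = 1.9
D: 0.1·36 + 0.9·(-9) = -4.5
E: 0.1·31 + 0.9·11 = 13
F: 0.1·28 + 0.9·(-5) = -1.7
Highest Hurwicz score = 13 → E.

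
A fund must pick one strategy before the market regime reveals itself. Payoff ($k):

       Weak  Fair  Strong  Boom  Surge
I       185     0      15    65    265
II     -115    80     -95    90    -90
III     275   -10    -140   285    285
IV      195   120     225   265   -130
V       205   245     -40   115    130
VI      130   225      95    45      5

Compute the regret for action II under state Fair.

Best payoff under Fair is 245.
Regret = 245 − 80 = 165.

165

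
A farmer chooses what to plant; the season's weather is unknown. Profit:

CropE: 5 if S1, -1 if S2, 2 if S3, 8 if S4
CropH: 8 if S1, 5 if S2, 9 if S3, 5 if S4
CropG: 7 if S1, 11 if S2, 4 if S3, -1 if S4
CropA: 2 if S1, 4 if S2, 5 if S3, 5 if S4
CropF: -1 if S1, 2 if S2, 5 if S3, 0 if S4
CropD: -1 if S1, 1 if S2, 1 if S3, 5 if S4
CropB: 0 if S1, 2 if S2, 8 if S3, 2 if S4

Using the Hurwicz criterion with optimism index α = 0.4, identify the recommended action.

CropE: 0.4·8 + 0.6·(-1) = 2.6
CropH: 0.4·9 + 0.6·5 = 6.6
CropG: 0.4·11 + 0.6·(-1) = 3.8
CropA: 0.4·5 + 0.6·2 = 3.2
CropF: 0.4·5 + 0.6·(-1) = 1.4
CropD: 0.4·5 + 0.6·(-1) = 1.4
CropB: 0.4·8 + 0.6·0 = 3.2
Highest Hurwicz score = 6.6 → CropH.

CropH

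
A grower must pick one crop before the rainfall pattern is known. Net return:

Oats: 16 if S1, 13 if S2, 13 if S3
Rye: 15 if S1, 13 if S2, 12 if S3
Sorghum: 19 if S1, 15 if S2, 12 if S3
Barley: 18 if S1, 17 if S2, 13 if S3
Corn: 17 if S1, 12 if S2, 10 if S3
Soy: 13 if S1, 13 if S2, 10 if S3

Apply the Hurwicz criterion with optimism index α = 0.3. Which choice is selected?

Barley

Oats: 0.3·16 + 0.7·13 = 13.9
Rye: 0.3·15 + 0.7·12 = 12.9
Sorghum: 0.3·19 + 0.7·12 = 14.1
Barley: 0.3·18 + 0.7·13 = 14.5
Corn: 0.3·17 + 0.7·10 = 12.1
Soy: 0.3·13 + 0.7·10 = 10.9
Highest Hurwicz score = 14.5 → Barley.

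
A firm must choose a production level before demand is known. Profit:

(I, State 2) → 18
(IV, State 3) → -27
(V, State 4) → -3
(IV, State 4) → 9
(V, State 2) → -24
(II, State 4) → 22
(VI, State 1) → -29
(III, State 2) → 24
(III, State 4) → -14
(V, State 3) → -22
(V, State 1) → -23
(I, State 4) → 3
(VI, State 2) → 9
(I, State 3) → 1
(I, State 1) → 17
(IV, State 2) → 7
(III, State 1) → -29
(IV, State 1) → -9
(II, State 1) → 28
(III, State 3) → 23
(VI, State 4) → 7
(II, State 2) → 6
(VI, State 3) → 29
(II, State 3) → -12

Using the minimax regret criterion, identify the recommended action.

I

Column bests: State 1=28, State 2=24, State 3=29, State 4=22.
I regrets: 11, 6, 28, 19 → max 28
II regrets: 0, 18, 41, 0 → max 41
III regrets: 57, 0, 6, 36 → max 57
IV regrets: 37, 17, 56, 13 → max 56
V regrets: 51, 48, 51, 25 → max 51
VI regrets: 57, 15, 0, 15 → max 57
Smallest max regret = 28 → I.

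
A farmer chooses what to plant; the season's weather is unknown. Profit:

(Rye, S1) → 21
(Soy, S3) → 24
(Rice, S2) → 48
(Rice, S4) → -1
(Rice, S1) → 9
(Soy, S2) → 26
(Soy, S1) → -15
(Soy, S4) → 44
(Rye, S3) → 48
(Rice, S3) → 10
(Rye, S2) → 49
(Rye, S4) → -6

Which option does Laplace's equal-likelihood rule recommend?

Row averages: Soy=19.75, Rye=28, Rice=16.5
Highest average = 28 → Rye.

Rye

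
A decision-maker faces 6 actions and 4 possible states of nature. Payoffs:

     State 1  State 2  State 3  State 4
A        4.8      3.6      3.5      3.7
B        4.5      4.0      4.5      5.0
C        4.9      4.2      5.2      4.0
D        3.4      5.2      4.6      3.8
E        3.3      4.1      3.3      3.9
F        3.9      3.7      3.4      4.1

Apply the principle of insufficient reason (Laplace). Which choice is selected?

Row averages: A=3.9, B=4.5, C=4.575, D=4.25, E=3.65, F=3.775
Highest average = 4.575 → C.

C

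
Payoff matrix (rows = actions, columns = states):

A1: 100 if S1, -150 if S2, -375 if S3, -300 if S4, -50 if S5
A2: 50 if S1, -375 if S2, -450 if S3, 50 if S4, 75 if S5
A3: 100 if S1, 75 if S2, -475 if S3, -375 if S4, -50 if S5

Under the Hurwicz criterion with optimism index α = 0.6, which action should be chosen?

A1: 0.6·100 + 0.4·(-375) = -90
A2: 0.6·75 + 0.4·(-450) = -135
A3: 0.6·100 + 0.4·(-475) = -130
Highest Hurwicz score = -90 → A1.

A1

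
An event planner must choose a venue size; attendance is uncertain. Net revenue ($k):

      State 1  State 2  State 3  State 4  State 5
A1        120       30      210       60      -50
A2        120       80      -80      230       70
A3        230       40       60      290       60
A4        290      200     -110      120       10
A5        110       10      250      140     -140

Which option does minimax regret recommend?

A3

Column bests: State 1=290, State 2=200, State 3=250, State 4=290, State 5=70.
A1 regrets: 170, 170, 40, 230, 120 → max 230
A2 regrets: 170, 120, 330, 60, 0 → max 330
A3 regrets: 60, 160, 190, 0, 10 → max 190
A4 regrets: 0, 0, 360, 170, 60 → max 360
A5 regrets: 180, 190, 0, 150, 210 → max 210
Smallest max regret = 190 → A3.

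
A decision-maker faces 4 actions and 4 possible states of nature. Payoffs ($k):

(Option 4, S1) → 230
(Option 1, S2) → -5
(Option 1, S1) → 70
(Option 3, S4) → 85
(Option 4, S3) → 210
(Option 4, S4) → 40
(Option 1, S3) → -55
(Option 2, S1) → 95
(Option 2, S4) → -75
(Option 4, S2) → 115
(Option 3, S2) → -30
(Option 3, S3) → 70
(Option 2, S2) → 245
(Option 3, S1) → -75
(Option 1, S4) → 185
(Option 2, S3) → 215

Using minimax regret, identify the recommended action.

Column bests: S1=230, S2=245, S3=215, S4=185.
Option 1 regrets: 160, 250, 270, 0 → max 270
Option 2 regrets: 135, 0, 0, 260 → max 260
Option 3 regrets: 305, 275, 145, 100 → max 305
Option 4 regrets: 0, 130, 5, 145 → max 145
Smallest max regret = 145 → Option 4.

Option 4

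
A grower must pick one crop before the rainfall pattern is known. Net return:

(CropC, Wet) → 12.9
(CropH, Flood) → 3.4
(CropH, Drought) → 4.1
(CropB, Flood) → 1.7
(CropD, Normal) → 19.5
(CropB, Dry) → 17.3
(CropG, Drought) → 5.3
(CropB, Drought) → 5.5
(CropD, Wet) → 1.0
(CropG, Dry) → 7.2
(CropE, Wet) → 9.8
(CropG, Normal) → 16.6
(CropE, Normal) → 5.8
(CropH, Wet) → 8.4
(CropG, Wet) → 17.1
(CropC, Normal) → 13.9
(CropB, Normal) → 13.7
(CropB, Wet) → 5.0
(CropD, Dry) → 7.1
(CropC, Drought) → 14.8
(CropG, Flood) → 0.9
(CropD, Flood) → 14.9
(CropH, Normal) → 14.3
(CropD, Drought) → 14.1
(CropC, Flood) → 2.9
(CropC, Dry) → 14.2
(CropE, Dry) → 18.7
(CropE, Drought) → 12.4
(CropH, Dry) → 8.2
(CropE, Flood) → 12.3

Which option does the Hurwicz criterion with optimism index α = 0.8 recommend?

CropE

CropH: 0.8·14.3 + 0.2·3.4 = 12.12
CropC: 0.8·14.8 + 0.2·2.9 = 12.42
CropE: 0.8·18.7 + 0.2·5.8 = 16.12
CropB: 0.8·17.3 + 0.2·1.7 = 14.18
CropD: 0.8·19.5 + 0.2·1.0 = 15.8
CropG: 0.8·17.1 + 0.2·0.9 = 13.86
Highest Hurwicz score = 16.12 → CropE.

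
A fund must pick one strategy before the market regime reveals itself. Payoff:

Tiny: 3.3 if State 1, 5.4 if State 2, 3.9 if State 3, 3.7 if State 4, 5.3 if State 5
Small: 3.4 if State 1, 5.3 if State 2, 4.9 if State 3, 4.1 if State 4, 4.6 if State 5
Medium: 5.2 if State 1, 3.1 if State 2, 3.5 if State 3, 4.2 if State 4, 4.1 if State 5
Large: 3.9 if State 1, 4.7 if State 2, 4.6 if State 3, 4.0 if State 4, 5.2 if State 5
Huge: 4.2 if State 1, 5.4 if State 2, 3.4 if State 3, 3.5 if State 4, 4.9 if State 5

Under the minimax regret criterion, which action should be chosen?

Large

Column bests: State 1=5.2, State 2=5.4, State 3=4.9, State 4=4.2, State 5=5.3.
Tiny regrets: 1.9, 0.0, 1.0, 0.5, 0.0 → max 1.9
Small regrets: 1.8, 0.1, 0.0, 0.1, 0.7 → max 1.8
Medium regrets: 0.0, 2.3, 1.4, 0.0, 1.2 → max 2.3
Large regrets: 1.3, 0.7, 0.3, 0.2, 0.1 → max 1.3
Huge regrets: 1.0, 0.0, 1.5, 0.7, 0.4 → max 1.5
Smallest max regret = 1.3 → Large.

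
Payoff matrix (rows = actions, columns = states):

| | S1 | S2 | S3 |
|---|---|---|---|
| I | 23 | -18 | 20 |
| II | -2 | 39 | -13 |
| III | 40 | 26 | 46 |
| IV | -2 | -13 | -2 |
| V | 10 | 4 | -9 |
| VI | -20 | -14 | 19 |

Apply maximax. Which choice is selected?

Row maxima: I=23, II=39, III=46, IV=-2, V=10, VI=19
Best best-case = 46 → III.

III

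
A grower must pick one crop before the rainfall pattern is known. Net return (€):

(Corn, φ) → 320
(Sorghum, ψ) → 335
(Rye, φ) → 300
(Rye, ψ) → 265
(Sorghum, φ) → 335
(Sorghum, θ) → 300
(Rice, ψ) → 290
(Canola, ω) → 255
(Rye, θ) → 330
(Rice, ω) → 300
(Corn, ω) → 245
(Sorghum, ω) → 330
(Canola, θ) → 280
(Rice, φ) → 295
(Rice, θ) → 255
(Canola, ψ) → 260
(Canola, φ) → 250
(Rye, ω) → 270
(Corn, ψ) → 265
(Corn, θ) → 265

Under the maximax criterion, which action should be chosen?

Row maxima: Sorghum=335, Rye=330, Canola=280, Rice=300, Corn=320
Best best-case = 335 → Sorghum.

Sorghum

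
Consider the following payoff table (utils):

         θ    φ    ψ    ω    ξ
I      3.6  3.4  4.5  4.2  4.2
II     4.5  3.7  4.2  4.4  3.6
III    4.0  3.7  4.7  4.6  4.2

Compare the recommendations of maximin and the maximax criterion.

maximin → III; maximax → III (agree)

Row minima: I=3.4, II=3.6, III=3.7
Best worst-case = 3.7 → III.
Row maxima: I=4.5, II=4.5, III=4.7
Best best-case = 4.7 → III.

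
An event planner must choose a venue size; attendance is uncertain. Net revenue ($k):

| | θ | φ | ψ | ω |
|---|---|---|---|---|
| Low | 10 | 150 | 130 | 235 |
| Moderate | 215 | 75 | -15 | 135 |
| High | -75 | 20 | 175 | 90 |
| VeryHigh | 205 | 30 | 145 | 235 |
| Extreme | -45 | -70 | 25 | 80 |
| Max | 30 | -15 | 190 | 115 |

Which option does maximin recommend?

Row minima: Low=10, Moderate=-15, High=-75, VeryHigh=30, Extreme=-70, Max=-15
Best worst-case = 30 → VeryHigh.

VeryHigh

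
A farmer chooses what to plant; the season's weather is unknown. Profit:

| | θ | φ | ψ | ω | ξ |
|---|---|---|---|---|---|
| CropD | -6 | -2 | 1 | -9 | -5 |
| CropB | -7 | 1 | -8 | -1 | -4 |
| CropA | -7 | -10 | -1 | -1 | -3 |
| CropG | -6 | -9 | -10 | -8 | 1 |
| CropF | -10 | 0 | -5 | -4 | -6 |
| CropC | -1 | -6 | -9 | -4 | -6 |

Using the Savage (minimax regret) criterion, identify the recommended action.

Column bests: θ=-1, φ=1, ψ=1, ω=-1, ξ=1.
CropD regrets: 5, 3, 0, 8, 6 → max 8
CropB regrets: 6, 0, 9, 0, 5 → max 9
CropA regrets: 6, 11, 2, 0, 4 → max 11
CropG regrets: 5, 10, 11, 7, 0 → max 11
CropF regrets: 9, 1, 6, 3, 7 → max 9
CropC regrets: 0, 7, 10, 3, 7 → max 10
Smallest max regret = 8 → CropD.

CropD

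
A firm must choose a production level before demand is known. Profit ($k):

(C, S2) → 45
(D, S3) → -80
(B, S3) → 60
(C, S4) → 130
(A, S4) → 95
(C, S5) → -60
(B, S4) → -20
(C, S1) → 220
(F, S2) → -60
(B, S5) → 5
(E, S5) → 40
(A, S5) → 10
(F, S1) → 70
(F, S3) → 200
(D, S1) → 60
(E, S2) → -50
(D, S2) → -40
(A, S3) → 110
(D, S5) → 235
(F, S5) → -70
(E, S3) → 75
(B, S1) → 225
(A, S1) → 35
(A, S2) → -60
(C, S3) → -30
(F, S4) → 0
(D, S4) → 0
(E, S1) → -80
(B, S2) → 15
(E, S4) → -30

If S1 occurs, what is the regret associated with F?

Best payoff under S1 is 225.
Regret = 225 − 70 = 155.

155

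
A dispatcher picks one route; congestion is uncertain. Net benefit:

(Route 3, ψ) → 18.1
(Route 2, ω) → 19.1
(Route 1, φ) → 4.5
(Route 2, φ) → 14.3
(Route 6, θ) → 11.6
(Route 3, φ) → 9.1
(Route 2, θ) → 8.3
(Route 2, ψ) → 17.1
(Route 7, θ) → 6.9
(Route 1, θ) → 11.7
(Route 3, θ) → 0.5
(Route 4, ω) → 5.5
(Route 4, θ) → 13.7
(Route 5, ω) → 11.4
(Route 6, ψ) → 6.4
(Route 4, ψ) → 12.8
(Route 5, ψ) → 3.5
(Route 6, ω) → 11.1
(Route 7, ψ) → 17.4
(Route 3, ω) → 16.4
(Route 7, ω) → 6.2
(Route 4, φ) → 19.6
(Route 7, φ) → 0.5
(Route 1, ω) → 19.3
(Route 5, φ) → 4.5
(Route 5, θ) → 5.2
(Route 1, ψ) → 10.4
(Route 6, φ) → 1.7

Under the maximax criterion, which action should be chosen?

Row maxima: Route 1=19.3, Route 2=19.1, Route 3=18.1, Route 4=19.6, Route 5=11.4, Route 6=11.6, Route 7=17.4
Best best-case = 19.6 → Route 4.

Route 4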